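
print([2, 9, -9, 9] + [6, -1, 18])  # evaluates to [2, 9, -9, 9, 6, -1, 18]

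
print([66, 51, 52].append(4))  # None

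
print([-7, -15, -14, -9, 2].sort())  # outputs None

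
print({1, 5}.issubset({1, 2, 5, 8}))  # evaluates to True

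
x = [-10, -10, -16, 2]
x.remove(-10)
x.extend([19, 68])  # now [-10, -16, 2, 19, 68]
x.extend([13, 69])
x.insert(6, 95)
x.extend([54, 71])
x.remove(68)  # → [-10, -16, 2, 19, 13, 95, 69, 54, 71]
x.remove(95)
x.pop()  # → 71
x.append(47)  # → [-10, -16, 2, 19, 13, 69, 54, 47]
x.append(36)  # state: [-10, -16, 2, 19, 13, 69, 54, 47, 36]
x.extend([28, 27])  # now [-10, -16, 2, 19, 13, 69, 54, 47, 36, 28, 27]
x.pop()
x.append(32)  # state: [-10, -16, 2, 19, 13, 69, 54, 47, 36, 28, 32]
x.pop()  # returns 32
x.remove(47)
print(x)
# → [-10, -16, 2, 19, 13, 69, 54, 36, 28]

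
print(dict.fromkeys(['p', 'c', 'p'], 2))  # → {'p': 2, 'c': 2}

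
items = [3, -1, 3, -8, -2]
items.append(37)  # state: [3, -1, 3, -8, -2, 37]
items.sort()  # [-8, -2, -1, 3, 3, 37]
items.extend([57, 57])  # [-8, -2, -1, 3, 3, 37, 57, 57]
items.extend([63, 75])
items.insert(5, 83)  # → [-8, -2, -1, 3, 3, 83, 37, 57, 57, 63, 75]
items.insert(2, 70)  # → [-8, -2, 70, -1, 3, 3, 83, 37, 57, 57, 63, 75]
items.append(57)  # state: [-8, -2, 70, -1, 3, 3, 83, 37, 57, 57, 63, 75, 57]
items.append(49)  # [-8, -2, 70, -1, 3, 3, 83, 37, 57, 57, 63, 75, 57, 49]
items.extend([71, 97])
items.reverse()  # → [97, 71, 49, 57, 75, 63, 57, 57, 37, 83, 3, 3, -1, 70, -2, -8]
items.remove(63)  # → [97, 71, 49, 57, 75, 57, 57, 37, 83, 3, 3, -1, 70, -2, -8]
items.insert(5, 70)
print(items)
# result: [97, 71, 49, 57, 75, 70, 57, 57, 37, 83, 3, 3, -1, 70, -2, -8]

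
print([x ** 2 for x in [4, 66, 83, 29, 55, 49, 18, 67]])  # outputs [16, 4356, 6889, 841, 3025, 2401, 324, 4489]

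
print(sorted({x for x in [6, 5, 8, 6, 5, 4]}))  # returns [4, 5, 6, 8]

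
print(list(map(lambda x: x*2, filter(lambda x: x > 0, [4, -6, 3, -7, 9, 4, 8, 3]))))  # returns [8, 6, 18, 8, 16, 6]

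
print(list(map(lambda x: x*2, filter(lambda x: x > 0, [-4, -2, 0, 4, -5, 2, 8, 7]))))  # [8, 4, 16, 14]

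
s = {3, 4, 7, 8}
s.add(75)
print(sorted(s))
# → [3, 4, 7, 8, 75]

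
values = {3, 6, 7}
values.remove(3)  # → {6, 7}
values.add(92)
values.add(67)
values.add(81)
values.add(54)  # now {6, 7, 54, 67, 81, 92}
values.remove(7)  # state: {6, 54, 67, 81, 92}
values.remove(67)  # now {6, 54, 81, 92}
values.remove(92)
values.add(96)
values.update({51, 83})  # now {6, 51, 54, 81, 83, 96}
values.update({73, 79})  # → {6, 51, 54, 73, 79, 81, 83, 96}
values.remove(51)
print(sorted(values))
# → [6, 54, 73, 79, 81, 83, 96]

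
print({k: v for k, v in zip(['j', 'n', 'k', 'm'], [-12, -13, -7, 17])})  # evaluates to {'j': -12, 'n': -13, 'k': -7, 'm': 17}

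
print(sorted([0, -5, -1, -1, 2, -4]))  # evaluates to [-5, -4, -1, -1, 0, 2]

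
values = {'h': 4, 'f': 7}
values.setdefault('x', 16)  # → 16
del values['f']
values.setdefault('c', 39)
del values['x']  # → {'h': 4, 'c': 39}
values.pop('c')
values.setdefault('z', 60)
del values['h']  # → {'z': 60}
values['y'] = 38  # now {'z': 60, 'y': 38}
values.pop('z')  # 60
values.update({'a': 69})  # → {'y': 38, 'a': 69}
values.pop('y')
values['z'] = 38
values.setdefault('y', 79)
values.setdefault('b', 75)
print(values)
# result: {'a': 69, 'z': 38, 'y': 79, 'b': 75}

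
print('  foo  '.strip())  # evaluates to foo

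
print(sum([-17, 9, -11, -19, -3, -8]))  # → -49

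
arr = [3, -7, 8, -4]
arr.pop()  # -4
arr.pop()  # 8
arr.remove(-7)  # [3]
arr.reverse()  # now [3]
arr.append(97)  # [3, 97]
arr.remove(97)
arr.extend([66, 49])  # [3, 66, 49]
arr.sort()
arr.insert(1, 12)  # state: [3, 12, 49, 66]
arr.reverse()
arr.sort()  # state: [3, 12, 49, 66]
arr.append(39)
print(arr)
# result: [3, 12, 49, 66, 39]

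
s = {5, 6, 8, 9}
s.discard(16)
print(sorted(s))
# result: [5, 6, 8, 9]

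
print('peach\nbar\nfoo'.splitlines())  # ['peach', 'bar', 'foo']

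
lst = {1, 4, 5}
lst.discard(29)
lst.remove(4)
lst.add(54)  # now {1, 5, 54}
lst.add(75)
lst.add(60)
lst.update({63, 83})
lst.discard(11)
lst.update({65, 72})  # {1, 5, 54, 60, 63, 65, 72, 75, 83}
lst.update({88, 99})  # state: {1, 5, 54, 60, 63, 65, 72, 75, 83, 88, 99}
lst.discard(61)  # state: {1, 5, 54, 60, 63, 65, 72, 75, 83, 88, 99}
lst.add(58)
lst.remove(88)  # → {1, 5, 54, 58, 60, 63, 65, 72, 75, 83, 99}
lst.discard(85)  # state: {1, 5, 54, 58, 60, 63, 65, 72, 75, 83, 99}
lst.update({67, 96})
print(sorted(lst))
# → [1, 5, 54, 58, 60, 63, 65, 67, 72, 75, 83, 96, 99]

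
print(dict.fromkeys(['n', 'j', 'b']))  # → {'n': None, 'j': None, 'b': None}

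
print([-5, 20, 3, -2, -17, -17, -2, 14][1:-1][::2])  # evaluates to [20, -2, -17]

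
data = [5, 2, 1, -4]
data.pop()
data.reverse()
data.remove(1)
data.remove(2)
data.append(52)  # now [5, 52]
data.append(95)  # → [5, 52, 95]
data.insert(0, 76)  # [76, 5, 52, 95]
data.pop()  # 95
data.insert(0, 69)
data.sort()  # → [5, 52, 69, 76]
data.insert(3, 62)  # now [5, 52, 69, 62, 76]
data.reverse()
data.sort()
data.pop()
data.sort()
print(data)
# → [5, 52, 62, 69]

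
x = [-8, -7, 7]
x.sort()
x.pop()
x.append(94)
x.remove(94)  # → [-8, -7]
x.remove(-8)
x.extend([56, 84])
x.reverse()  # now [84, 56, -7]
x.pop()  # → -7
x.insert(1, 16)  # [84, 16, 56]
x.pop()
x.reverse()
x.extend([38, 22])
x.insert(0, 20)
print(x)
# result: [20, 16, 84, 38, 22]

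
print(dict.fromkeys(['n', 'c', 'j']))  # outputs {'n': None, 'c': None, 'j': None}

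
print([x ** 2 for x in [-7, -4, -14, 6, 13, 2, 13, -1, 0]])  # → [49, 16, 196, 36, 169, 4, 169, 1, 0]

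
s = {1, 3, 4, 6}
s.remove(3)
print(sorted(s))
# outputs [1, 4, 6]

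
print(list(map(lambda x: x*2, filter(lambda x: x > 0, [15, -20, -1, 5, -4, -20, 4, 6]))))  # [30, 10, 8, 12]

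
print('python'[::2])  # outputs pto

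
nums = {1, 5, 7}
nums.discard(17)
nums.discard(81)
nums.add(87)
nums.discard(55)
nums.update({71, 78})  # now {1, 5, 7, 71, 78, 87}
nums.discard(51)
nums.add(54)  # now {1, 5, 7, 54, 71, 78, 87}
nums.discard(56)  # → {1, 5, 7, 54, 71, 78, 87}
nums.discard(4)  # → {1, 5, 7, 54, 71, 78, 87}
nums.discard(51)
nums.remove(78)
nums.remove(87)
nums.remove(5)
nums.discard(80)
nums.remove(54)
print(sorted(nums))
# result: [1, 7, 71]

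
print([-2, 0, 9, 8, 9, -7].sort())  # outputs None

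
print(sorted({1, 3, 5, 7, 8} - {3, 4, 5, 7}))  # [1, 8]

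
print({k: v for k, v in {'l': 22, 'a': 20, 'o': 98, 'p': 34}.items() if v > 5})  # {'l': 22, 'a': 20, 'o': 98, 'p': 34}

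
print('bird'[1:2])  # i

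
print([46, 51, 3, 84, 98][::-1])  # [98, 84, 3, 51, 46]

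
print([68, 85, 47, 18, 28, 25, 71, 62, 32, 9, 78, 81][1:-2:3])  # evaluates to [85, 28, 62]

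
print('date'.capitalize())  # Date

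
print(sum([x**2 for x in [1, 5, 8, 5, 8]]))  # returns 179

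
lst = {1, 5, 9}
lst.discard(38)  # {1, 5, 9}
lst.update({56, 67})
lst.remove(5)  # {1, 9, 56, 67}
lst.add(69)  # {1, 9, 56, 67, 69}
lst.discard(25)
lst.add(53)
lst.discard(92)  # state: {1, 9, 53, 56, 67, 69}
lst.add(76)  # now {1, 9, 53, 56, 67, 69, 76}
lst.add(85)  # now {1, 9, 53, 56, 67, 69, 76, 85}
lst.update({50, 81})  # {1, 9, 50, 53, 56, 67, 69, 76, 81, 85}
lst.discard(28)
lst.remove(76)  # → {1, 9, 50, 53, 56, 67, 69, 81, 85}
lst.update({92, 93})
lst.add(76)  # {1, 9, 50, 53, 56, 67, 69, 76, 81, 85, 92, 93}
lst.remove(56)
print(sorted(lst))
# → [1, 9, 50, 53, 67, 69, 76, 81, 85, 92, 93]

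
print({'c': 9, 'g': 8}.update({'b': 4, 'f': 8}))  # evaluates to None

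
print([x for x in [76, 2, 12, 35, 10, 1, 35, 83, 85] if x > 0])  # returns [76, 2, 12, 35, 10, 1, 35, 83, 85]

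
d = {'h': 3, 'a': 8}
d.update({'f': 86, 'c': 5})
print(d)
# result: {'h': 3, 'a': 8, 'f': 86, 'c': 5}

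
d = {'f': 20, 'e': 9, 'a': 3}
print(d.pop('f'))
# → 20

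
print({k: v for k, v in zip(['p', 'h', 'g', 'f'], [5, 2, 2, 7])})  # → {'p': 5, 'h': 2, 'g': 2, 'f': 7}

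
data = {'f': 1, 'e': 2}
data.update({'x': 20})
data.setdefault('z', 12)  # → 12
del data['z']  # {'f': 1, 'e': 2, 'x': 20}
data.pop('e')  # 2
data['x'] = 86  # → {'f': 1, 'x': 86}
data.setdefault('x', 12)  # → 86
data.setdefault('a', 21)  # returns 21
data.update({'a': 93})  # {'f': 1, 'x': 86, 'a': 93}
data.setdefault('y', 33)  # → 33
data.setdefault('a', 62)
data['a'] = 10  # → {'f': 1, 'x': 86, 'a': 10, 'y': 33}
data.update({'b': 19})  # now {'f': 1, 'x': 86, 'a': 10, 'y': 33, 'b': 19}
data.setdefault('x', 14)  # 86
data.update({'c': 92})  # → {'f': 1, 'x': 86, 'a': 10, 'y': 33, 'b': 19, 'c': 92}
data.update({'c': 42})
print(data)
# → {'f': 1, 'x': 86, 'a': 10, 'y': 33, 'b': 19, 'c': 42}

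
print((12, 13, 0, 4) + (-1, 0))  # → (12, 13, 0, 4, -1, 0)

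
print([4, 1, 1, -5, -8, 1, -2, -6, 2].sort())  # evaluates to None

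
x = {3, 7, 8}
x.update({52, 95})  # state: {3, 7, 8, 52, 95}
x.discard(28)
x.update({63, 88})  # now {3, 7, 8, 52, 63, 88, 95}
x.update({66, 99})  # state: {3, 7, 8, 52, 63, 66, 88, 95, 99}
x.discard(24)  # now {3, 7, 8, 52, 63, 66, 88, 95, 99}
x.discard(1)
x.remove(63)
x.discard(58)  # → {3, 7, 8, 52, 66, 88, 95, 99}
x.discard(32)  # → {3, 7, 8, 52, 66, 88, 95, 99}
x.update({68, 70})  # {3, 7, 8, 52, 66, 68, 70, 88, 95, 99}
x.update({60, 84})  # {3, 7, 8, 52, 60, 66, 68, 70, 84, 88, 95, 99}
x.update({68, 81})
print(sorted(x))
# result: [3, 7, 8, 52, 60, 66, 68, 70, 81, 84, 88, 95, 99]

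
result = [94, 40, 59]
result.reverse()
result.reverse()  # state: [94, 40, 59]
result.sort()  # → [40, 59, 94]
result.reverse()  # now [94, 59, 40]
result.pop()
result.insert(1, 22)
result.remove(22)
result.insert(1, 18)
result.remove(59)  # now [94, 18]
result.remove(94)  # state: [18]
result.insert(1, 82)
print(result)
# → [18, 82]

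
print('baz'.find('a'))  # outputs 1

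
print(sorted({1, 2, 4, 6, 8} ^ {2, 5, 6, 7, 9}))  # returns [1, 4, 5, 7, 8, 9]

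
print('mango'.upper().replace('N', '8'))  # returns MA8GO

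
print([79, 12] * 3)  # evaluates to [79, 12, 79, 12, 79, 12]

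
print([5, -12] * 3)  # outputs [5, -12, 5, -12, 5, -12]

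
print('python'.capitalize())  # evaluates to Python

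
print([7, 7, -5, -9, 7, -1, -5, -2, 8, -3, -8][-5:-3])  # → [-5, -2]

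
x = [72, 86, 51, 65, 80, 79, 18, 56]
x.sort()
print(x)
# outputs [18, 51, 56, 65, 72, 79, 80, 86]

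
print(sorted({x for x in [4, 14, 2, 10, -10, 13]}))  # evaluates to [-10, 2, 4, 10, 13, 14]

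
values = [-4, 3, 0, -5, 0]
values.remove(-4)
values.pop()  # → 0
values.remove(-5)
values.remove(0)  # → [3]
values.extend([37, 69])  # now [3, 37, 69]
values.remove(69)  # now [3, 37]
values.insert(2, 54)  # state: [3, 37, 54]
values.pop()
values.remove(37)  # [3]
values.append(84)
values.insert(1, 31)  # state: [3, 31, 84]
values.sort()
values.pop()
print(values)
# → [3, 31]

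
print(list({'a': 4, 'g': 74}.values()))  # [4, 74]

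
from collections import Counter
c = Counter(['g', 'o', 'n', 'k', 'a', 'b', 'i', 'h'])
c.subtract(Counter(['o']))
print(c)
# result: Counter({'g': 1, 'n': 1, 'k': 1, 'a': 1, 'b': 1, 'i': 1, 'h': 1, 'o': 0})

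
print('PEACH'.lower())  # peach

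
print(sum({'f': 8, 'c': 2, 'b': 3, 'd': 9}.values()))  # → 22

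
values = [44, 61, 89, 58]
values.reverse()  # [58, 89, 61, 44]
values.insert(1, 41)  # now [58, 41, 89, 61, 44]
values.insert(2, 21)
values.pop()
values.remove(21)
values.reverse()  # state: [61, 89, 41, 58]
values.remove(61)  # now [89, 41, 58]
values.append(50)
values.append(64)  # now [89, 41, 58, 50, 64]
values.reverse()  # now [64, 50, 58, 41, 89]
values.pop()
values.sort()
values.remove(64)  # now [41, 50, 58]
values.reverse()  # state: [58, 50, 41]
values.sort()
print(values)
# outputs [41, 50, 58]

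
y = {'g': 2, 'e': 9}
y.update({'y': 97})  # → {'g': 2, 'e': 9, 'y': 97}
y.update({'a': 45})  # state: {'g': 2, 'e': 9, 'y': 97, 'a': 45}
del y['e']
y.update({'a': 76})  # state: {'g': 2, 'y': 97, 'a': 76}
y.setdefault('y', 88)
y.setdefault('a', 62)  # 76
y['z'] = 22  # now {'g': 2, 'y': 97, 'a': 76, 'z': 22}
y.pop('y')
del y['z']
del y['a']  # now {'g': 2}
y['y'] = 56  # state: {'g': 2, 'y': 56}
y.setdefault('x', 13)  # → 13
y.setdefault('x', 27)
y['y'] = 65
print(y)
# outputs {'g': 2, 'y': 65, 'x': 13}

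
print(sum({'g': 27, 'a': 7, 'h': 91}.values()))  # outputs 125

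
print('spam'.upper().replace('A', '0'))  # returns SP0M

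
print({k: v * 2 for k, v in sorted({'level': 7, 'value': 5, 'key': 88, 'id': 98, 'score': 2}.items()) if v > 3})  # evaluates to {'id': 196, 'key': 176, 'level': 14, 'value': 10}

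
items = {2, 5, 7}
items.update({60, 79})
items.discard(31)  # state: {2, 5, 7, 60, 79}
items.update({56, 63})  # {2, 5, 7, 56, 60, 63, 79}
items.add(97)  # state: {2, 5, 7, 56, 60, 63, 79, 97}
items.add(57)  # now {2, 5, 7, 56, 57, 60, 63, 79, 97}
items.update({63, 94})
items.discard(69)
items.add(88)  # {2, 5, 7, 56, 57, 60, 63, 79, 88, 94, 97}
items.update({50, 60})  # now {2, 5, 7, 50, 56, 57, 60, 63, 79, 88, 94, 97}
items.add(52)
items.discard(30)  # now {2, 5, 7, 50, 52, 56, 57, 60, 63, 79, 88, 94, 97}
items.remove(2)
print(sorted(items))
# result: [5, 7, 50, 52, 56, 57, 60, 63, 79, 88, 94, 97]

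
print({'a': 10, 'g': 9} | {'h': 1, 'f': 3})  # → {'a': 10, 'g': 9, 'h': 1, 'f': 3}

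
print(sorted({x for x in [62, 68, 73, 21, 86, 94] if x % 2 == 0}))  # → [62, 68, 86, 94]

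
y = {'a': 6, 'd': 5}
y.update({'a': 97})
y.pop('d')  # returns 5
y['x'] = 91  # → {'a': 97, 'x': 91}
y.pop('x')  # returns 91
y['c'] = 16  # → {'a': 97, 'c': 16}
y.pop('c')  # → 16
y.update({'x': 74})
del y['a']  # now {'x': 74}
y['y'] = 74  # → {'x': 74, 'y': 74}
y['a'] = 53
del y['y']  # {'x': 74, 'a': 53}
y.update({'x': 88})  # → {'x': 88, 'a': 53}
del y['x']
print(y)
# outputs {'a': 53}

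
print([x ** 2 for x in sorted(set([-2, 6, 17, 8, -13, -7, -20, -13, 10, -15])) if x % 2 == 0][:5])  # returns [400, 4, 36, 64, 100]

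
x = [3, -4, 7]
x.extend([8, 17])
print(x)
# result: [3, -4, 7, 8, 17]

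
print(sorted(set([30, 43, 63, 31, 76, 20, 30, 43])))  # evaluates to [20, 30, 31, 43, 63, 76]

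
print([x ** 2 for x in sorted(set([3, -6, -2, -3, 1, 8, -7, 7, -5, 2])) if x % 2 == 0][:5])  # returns [36, 4, 4, 64]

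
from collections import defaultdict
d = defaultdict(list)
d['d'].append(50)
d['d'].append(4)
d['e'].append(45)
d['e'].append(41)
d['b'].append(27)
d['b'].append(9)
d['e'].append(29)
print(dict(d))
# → {'d': [50, 4], 'e': [45, 41, 29], 'b': [27, 9]}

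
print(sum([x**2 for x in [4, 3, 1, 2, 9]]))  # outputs 111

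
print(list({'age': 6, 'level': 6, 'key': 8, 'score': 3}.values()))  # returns [6, 6, 8, 3]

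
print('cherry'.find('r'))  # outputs 3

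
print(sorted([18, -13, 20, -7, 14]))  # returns [-13, -7, 14, 18, 20]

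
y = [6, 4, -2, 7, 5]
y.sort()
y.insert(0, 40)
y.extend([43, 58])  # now [40, -2, 4, 5, 6, 7, 43, 58]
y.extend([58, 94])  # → [40, -2, 4, 5, 6, 7, 43, 58, 58, 94]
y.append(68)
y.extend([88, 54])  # [40, -2, 4, 5, 6, 7, 43, 58, 58, 94, 68, 88, 54]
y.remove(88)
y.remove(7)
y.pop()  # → 54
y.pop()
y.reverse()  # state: [94, 58, 58, 43, 6, 5, 4, -2, 40]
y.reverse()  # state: [40, -2, 4, 5, 6, 43, 58, 58, 94]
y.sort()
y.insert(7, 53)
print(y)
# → [-2, 4, 5, 6, 40, 43, 58, 53, 58, 94]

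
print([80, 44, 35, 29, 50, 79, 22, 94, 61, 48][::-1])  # [48, 61, 94, 22, 79, 50, 29, 35, 44, 80]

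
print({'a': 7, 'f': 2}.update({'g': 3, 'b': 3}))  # None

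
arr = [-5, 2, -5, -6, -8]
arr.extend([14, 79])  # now [-5, 2, -5, -6, -8, 14, 79]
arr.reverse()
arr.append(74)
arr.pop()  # 74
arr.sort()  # [-8, -6, -5, -5, 2, 14, 79]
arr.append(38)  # [-8, -6, -5, -5, 2, 14, 79, 38]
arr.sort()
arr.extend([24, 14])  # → [-8, -6, -5, -5, 2, 14, 38, 79, 24, 14]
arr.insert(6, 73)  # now [-8, -6, -5, -5, 2, 14, 73, 38, 79, 24, 14]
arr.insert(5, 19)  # [-8, -6, -5, -5, 2, 19, 14, 73, 38, 79, 24, 14]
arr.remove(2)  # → [-8, -6, -5, -5, 19, 14, 73, 38, 79, 24, 14]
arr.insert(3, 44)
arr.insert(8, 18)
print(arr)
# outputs [-8, -6, -5, 44, -5, 19, 14, 73, 18, 38, 79, 24, 14]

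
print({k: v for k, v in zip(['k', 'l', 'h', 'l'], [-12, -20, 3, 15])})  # {'k': -12, 'l': 15, 'h': 3}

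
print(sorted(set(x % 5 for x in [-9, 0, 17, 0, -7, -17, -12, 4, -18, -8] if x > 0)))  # [2, 4]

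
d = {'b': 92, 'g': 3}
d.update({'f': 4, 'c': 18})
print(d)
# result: {'b': 92, 'g': 3, 'f': 4, 'c': 18}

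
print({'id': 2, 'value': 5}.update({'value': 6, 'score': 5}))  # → None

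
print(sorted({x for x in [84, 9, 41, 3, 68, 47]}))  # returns [3, 9, 41, 47, 68, 84]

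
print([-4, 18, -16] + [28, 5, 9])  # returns [-4, 18, -16, 28, 5, 9]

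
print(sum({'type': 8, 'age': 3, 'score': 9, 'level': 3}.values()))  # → 23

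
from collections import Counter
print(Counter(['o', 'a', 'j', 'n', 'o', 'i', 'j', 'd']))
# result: Counter({'o': 2, 'j': 2, 'a': 1, 'n': 1, 'i': 1, 'd': 1})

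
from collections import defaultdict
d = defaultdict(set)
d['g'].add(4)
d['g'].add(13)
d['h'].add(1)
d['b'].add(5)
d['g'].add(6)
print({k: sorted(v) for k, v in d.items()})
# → {'g': [4, 6, 13], 'h': [1], 'b': [5]}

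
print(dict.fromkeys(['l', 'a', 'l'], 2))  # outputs {'l': 2, 'a': 2}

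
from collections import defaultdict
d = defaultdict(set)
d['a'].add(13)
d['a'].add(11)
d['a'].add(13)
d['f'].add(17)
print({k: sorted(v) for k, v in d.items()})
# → {'a': [11, 13], 'f': [17]}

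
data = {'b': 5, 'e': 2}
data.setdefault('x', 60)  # 60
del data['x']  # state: {'b': 5, 'e': 2}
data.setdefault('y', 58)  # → 58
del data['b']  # {'e': 2, 'y': 58}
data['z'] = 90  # {'e': 2, 'y': 58, 'z': 90}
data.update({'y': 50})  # {'e': 2, 'y': 50, 'z': 90}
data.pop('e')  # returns 2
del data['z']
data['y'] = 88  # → {'y': 88}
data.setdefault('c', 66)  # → 66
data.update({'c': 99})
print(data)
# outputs {'y': 88, 'c': 99}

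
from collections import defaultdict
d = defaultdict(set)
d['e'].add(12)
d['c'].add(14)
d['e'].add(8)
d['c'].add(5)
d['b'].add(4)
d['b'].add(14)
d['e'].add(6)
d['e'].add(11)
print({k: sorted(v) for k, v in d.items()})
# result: {'e': [6, 8, 11, 12], 'c': [5, 14], 'b': [4, 14]}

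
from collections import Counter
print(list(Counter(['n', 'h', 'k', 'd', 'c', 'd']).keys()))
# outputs ['n', 'h', 'k', 'd', 'c']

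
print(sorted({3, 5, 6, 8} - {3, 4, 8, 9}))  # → [5, 6]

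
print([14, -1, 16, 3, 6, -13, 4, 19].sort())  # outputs None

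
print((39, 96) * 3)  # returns (39, 96, 39, 96, 39, 96)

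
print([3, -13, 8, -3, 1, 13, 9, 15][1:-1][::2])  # [-13, -3, 13]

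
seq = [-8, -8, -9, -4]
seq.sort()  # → [-9, -8, -8, -4]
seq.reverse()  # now [-4, -8, -8, -9]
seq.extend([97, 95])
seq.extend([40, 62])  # [-4, -8, -8, -9, 97, 95, 40, 62]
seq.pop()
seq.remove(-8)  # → [-4, -8, -9, 97, 95, 40]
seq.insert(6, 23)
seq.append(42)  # [-4, -8, -9, 97, 95, 40, 23, 42]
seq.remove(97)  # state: [-4, -8, -9, 95, 40, 23, 42]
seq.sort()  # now [-9, -8, -4, 23, 40, 42, 95]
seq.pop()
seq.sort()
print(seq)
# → [-9, -8, -4, 23, 40, 42]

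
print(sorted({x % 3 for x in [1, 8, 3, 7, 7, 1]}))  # [0, 1, 2]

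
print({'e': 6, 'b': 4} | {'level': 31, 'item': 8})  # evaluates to {'e': 6, 'b': 4, 'level': 31, 'item': 8}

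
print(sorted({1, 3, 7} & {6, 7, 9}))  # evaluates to [7]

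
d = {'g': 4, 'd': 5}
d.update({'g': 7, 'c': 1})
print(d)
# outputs {'g': 7, 'd': 5, 'c': 1}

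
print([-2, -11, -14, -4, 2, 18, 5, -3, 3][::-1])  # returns [3, -3, 5, 18, 2, -4, -14, -11, -2]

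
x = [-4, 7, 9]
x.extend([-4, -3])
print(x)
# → [-4, 7, 9, -4, -3]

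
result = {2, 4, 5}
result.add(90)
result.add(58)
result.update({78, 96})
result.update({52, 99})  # {2, 4, 5, 52, 58, 78, 90, 96, 99}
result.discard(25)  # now {2, 4, 5, 52, 58, 78, 90, 96, 99}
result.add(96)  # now {2, 4, 5, 52, 58, 78, 90, 96, 99}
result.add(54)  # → {2, 4, 5, 52, 54, 58, 78, 90, 96, 99}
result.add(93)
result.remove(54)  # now {2, 4, 5, 52, 58, 78, 90, 93, 96, 99}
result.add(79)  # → {2, 4, 5, 52, 58, 78, 79, 90, 93, 96, 99}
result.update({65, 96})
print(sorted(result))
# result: [2, 4, 5, 52, 58, 65, 78, 79, 90, 93, 96, 99]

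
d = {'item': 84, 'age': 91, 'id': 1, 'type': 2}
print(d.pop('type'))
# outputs 2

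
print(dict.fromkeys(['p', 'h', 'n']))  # {'p': None, 'h': None, 'n': None}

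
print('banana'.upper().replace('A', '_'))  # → B_N_N_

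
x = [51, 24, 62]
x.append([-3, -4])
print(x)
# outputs [51, 24, 62, [-3, -4]]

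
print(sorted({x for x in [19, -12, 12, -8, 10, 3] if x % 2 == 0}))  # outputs [-12, -8, 10, 12]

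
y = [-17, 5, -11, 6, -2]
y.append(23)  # [-17, 5, -11, 6, -2, 23]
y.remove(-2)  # [-17, 5, -11, 6, 23]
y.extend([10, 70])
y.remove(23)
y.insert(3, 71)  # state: [-17, 5, -11, 71, 6, 10, 70]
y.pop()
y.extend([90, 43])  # [-17, 5, -11, 71, 6, 10, 90, 43]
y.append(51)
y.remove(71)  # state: [-17, 5, -11, 6, 10, 90, 43, 51]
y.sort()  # [-17, -11, 5, 6, 10, 43, 51, 90]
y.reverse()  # [90, 51, 43, 10, 6, 5, -11, -17]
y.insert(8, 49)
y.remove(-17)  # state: [90, 51, 43, 10, 6, 5, -11, 49]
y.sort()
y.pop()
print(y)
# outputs [-11, 5, 6, 10, 43, 49, 51]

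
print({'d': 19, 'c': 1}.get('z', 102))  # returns 102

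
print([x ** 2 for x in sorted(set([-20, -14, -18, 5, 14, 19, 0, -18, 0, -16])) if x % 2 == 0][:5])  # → [400, 324, 256, 196, 0]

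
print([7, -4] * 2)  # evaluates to [7, -4, 7, -4]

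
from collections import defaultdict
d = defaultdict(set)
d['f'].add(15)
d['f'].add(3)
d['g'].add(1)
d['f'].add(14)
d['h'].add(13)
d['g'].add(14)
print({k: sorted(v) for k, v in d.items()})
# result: {'f': [3, 14, 15], 'g': [1, 14], 'h': [13]}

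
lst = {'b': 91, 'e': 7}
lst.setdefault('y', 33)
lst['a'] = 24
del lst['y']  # {'b': 91, 'e': 7, 'a': 24}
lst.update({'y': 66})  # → {'b': 91, 'e': 7, 'a': 24, 'y': 66}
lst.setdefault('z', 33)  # 33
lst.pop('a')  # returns 24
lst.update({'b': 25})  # {'b': 25, 'e': 7, 'y': 66, 'z': 33}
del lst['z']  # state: {'b': 25, 'e': 7, 'y': 66}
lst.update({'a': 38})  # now {'b': 25, 'e': 7, 'y': 66, 'a': 38}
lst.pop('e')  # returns 7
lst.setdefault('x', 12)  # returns 12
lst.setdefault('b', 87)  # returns 25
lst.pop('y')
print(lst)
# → {'b': 25, 'a': 38, 'x': 12}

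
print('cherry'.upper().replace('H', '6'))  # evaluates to C6ERRY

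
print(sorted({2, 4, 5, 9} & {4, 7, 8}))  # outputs [4]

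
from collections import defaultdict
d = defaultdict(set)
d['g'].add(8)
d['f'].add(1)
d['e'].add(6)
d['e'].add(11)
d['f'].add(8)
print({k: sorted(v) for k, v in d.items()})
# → {'g': [8], 'f': [1, 8], 'e': [6, 11]}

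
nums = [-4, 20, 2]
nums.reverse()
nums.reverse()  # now [-4, 20, 2]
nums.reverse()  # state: [2, 20, -4]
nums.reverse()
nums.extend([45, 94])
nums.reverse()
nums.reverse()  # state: [-4, 20, 2, 45, 94]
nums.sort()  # [-4, 2, 20, 45, 94]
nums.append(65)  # [-4, 2, 20, 45, 94, 65]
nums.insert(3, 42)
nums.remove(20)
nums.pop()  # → 65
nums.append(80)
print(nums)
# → [-4, 2, 42, 45, 94, 80]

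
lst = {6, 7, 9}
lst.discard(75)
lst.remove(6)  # {7, 9}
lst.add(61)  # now {7, 9, 61}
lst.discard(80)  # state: {7, 9, 61}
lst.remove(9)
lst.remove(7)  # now {61}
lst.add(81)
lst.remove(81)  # {61}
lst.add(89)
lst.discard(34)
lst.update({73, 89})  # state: {61, 73, 89}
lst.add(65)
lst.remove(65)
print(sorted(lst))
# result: [61, 73, 89]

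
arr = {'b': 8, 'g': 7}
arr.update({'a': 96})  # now {'b': 8, 'g': 7, 'a': 96}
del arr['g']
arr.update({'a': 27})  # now {'b': 8, 'a': 27}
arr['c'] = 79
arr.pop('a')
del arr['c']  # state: {'b': 8}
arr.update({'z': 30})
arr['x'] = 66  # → {'b': 8, 'z': 30, 'x': 66}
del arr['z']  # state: {'b': 8, 'x': 66}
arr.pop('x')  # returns 66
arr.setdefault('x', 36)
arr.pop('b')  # 8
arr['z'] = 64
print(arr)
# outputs {'x': 36, 'z': 64}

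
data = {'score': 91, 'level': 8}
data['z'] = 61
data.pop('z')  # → 61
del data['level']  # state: {'score': 91}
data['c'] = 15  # {'score': 91, 'c': 15}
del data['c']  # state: {'score': 91}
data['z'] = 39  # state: {'score': 91, 'z': 39}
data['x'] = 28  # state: {'score': 91, 'z': 39, 'x': 28}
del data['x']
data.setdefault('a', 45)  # 45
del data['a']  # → {'score': 91, 'z': 39}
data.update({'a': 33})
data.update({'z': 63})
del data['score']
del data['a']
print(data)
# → {'z': 63}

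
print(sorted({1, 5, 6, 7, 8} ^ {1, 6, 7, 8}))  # [5]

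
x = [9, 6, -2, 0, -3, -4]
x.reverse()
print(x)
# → [-4, -3, 0, -2, 6, 9]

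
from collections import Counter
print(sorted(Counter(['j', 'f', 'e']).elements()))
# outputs ['e', 'f', 'j']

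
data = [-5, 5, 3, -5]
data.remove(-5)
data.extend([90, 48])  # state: [5, 3, -5, 90, 48]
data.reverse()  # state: [48, 90, -5, 3, 5]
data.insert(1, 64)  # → [48, 64, 90, -5, 3, 5]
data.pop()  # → 5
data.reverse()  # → [3, -5, 90, 64, 48]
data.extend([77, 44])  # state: [3, -5, 90, 64, 48, 77, 44]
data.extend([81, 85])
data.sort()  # [-5, 3, 44, 48, 64, 77, 81, 85, 90]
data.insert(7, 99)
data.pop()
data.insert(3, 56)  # [-5, 3, 44, 56, 48, 64, 77, 81, 99, 85]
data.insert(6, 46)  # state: [-5, 3, 44, 56, 48, 64, 46, 77, 81, 99, 85]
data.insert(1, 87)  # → [-5, 87, 3, 44, 56, 48, 64, 46, 77, 81, 99, 85]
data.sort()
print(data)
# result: [-5, 3, 44, 46, 48, 56, 64, 77, 81, 85, 87, 99]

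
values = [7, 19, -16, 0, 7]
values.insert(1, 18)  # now [7, 18, 19, -16, 0, 7]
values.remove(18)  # [7, 19, -16, 0, 7]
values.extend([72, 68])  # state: [7, 19, -16, 0, 7, 72, 68]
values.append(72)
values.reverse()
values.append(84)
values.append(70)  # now [72, 68, 72, 7, 0, -16, 19, 7, 84, 70]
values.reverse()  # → [70, 84, 7, 19, -16, 0, 7, 72, 68, 72]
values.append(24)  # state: [70, 84, 7, 19, -16, 0, 7, 72, 68, 72, 24]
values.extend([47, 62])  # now [70, 84, 7, 19, -16, 0, 7, 72, 68, 72, 24, 47, 62]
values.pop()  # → 62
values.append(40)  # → [70, 84, 7, 19, -16, 0, 7, 72, 68, 72, 24, 47, 40]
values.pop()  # 40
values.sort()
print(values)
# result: [-16, 0, 7, 7, 19, 24, 47, 68, 70, 72, 72, 84]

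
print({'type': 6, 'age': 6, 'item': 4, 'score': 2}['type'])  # 6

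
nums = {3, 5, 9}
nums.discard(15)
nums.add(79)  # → {3, 5, 9, 79}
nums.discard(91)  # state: {3, 5, 9, 79}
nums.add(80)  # {3, 5, 9, 79, 80}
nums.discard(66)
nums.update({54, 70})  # {3, 5, 9, 54, 70, 79, 80}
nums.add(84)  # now {3, 5, 9, 54, 70, 79, 80, 84}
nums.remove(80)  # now {3, 5, 9, 54, 70, 79, 84}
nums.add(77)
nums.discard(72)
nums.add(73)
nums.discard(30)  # {3, 5, 9, 54, 70, 73, 77, 79, 84}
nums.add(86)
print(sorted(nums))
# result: [3, 5, 9, 54, 70, 73, 77, 79, 84, 86]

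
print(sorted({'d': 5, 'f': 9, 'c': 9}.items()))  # [('c', 9), ('d', 5), ('f', 9)]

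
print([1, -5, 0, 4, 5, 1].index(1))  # 0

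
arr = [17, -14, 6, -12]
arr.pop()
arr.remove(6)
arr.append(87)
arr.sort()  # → [-14, 17, 87]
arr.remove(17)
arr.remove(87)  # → [-14]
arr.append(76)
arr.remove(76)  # [-14]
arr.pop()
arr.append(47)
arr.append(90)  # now [47, 90]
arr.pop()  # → 90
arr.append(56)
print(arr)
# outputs [47, 56]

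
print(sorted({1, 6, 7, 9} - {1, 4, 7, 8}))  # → [6, 9]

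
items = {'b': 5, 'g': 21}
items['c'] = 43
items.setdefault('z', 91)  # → 91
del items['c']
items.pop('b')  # 5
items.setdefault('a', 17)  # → 17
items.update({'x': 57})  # {'g': 21, 'z': 91, 'a': 17, 'x': 57}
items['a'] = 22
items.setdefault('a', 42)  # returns 22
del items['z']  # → {'g': 21, 'a': 22, 'x': 57}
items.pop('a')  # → 22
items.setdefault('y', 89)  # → 89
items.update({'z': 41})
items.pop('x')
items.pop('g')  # 21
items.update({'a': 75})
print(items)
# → {'y': 89, 'z': 41, 'a': 75}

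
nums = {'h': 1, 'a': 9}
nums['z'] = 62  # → {'h': 1, 'a': 9, 'z': 62}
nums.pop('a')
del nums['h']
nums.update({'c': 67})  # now {'z': 62, 'c': 67}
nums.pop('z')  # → 62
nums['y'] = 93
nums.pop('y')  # 93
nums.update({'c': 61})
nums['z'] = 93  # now {'c': 61, 'z': 93}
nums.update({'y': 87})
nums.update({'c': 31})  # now {'c': 31, 'z': 93, 'y': 87}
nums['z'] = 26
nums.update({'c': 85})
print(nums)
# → {'c': 85, 'z': 26, 'y': 87}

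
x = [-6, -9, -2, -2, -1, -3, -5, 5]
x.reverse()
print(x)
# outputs [5, -5, -3, -1, -2, -2, -9, -6]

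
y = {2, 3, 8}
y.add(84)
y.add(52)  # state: {2, 3, 8, 52, 84}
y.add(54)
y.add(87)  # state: {2, 3, 8, 52, 54, 84, 87}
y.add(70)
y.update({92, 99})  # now {2, 3, 8, 52, 54, 70, 84, 87, 92, 99}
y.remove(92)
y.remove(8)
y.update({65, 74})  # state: {2, 3, 52, 54, 65, 70, 74, 84, 87, 99}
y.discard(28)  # {2, 3, 52, 54, 65, 70, 74, 84, 87, 99}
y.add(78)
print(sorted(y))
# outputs [2, 3, 52, 54, 65, 70, 74, 78, 84, 87, 99]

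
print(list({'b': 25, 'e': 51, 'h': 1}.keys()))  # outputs ['b', 'e', 'h']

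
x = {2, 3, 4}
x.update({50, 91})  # {2, 3, 4, 50, 91}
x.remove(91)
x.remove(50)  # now {2, 3, 4}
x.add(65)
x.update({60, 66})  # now {2, 3, 4, 60, 65, 66}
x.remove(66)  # {2, 3, 4, 60, 65}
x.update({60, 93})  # {2, 3, 4, 60, 65, 93}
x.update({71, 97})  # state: {2, 3, 4, 60, 65, 71, 93, 97}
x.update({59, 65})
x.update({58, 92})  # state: {2, 3, 4, 58, 59, 60, 65, 71, 92, 93, 97}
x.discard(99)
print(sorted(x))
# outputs [2, 3, 4, 58, 59, 60, 65, 71, 92, 93, 97]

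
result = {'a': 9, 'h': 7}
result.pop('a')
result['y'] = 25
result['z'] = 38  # {'h': 7, 'y': 25, 'z': 38}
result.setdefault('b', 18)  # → 18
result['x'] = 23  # {'h': 7, 'y': 25, 'z': 38, 'b': 18, 'x': 23}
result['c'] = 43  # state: {'h': 7, 'y': 25, 'z': 38, 'b': 18, 'x': 23, 'c': 43}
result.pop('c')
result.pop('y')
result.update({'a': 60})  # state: {'h': 7, 'z': 38, 'b': 18, 'x': 23, 'a': 60}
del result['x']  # {'h': 7, 'z': 38, 'b': 18, 'a': 60}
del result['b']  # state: {'h': 7, 'z': 38, 'a': 60}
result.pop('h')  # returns 7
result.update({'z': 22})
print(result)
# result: {'z': 22, 'a': 60}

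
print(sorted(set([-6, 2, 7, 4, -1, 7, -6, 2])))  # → [-6, -1, 2, 4, 7]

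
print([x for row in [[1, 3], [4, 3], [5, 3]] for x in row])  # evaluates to [1, 3, 4, 3, 5, 3]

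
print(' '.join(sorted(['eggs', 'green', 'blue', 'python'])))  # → blue eggs green python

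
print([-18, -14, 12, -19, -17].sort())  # None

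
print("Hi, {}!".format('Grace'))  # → Hi, Grace!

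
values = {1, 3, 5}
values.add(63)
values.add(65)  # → {1, 3, 5, 63, 65}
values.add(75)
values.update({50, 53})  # {1, 3, 5, 50, 53, 63, 65, 75}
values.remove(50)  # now {1, 3, 5, 53, 63, 65, 75}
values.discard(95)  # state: {1, 3, 5, 53, 63, 65, 75}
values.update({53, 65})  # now {1, 3, 5, 53, 63, 65, 75}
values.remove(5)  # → {1, 3, 53, 63, 65, 75}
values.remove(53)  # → {1, 3, 63, 65, 75}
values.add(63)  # {1, 3, 63, 65, 75}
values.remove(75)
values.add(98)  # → {1, 3, 63, 65, 98}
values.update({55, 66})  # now {1, 3, 55, 63, 65, 66, 98}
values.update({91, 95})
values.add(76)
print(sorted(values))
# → [1, 3, 55, 63, 65, 66, 76, 91, 95, 98]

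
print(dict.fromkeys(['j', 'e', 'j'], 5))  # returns {'j': 5, 'e': 5}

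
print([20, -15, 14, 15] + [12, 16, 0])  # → [20, -15, 14, 15, 12, 16, 0]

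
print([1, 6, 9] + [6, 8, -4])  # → [1, 6, 9, 6, 8, -4]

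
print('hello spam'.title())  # Hello Spam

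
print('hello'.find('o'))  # 4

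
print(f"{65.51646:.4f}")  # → 65.5165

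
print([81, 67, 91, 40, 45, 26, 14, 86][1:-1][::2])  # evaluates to [67, 40, 26]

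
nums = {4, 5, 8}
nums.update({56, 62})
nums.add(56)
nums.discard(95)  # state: {4, 5, 8, 56, 62}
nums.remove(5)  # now {4, 8, 56, 62}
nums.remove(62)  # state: {4, 8, 56}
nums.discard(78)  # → {4, 8, 56}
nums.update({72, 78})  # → {4, 8, 56, 72, 78}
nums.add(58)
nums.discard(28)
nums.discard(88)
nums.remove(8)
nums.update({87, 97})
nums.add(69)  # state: {4, 56, 58, 69, 72, 78, 87, 97}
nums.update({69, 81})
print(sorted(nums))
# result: [4, 56, 58, 69, 72, 78, 81, 87, 97]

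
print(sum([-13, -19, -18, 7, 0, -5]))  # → -48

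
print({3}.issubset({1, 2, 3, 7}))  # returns True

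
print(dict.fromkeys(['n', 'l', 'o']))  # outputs {'n': None, 'l': None, 'o': None}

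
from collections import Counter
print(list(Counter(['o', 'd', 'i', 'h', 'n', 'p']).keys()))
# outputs ['o', 'd', 'i', 'h', 'n', 'p']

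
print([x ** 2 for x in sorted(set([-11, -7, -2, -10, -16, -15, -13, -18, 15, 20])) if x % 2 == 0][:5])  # [324, 256, 100, 4, 400]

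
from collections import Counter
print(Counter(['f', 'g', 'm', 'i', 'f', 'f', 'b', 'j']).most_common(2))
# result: [('f', 3), ('g', 1)]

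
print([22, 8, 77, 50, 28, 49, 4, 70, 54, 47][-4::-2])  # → [4, 28, 77, 22]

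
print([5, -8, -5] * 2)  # [5, -8, -5, 5, -8, -5]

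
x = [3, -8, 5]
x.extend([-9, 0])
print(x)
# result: [3, -8, 5, -9, 0]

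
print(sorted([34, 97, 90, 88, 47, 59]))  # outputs [34, 47, 59, 88, 90, 97]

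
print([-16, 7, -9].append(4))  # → None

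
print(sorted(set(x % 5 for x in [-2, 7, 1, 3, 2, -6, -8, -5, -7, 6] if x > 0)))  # [1, 2, 3]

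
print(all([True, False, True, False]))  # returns False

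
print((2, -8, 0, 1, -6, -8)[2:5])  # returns (0, 1, -6)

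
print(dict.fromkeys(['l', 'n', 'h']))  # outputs {'l': None, 'n': None, 'h': None}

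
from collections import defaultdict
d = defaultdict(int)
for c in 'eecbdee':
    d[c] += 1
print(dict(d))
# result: {'e': 4, 'c': 1, 'b': 1, 'd': 1}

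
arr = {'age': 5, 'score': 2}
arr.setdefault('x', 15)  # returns 15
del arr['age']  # {'score': 2, 'x': 15}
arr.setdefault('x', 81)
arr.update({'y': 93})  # {'score': 2, 'x': 15, 'y': 93}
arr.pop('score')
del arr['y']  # {'x': 15}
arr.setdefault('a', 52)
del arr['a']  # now {'x': 15}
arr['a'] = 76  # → {'x': 15, 'a': 76}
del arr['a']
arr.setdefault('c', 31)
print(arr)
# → {'x': 15, 'c': 31}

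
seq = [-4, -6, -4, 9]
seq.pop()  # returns 9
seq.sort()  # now [-6, -4, -4]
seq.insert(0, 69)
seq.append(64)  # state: [69, -6, -4, -4, 64]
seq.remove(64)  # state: [69, -6, -4, -4]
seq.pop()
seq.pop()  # -4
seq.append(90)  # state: [69, -6, 90]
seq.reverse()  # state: [90, -6, 69]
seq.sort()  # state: [-6, 69, 90]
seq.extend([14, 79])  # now [-6, 69, 90, 14, 79]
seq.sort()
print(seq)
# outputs [-6, 14, 69, 79, 90]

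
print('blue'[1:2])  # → l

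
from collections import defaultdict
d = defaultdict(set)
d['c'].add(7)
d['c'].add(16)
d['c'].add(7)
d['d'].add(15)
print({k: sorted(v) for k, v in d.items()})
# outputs {'c': [7, 16], 'd': [15]}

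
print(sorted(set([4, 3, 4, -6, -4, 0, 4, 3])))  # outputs [-6, -4, 0, 3, 4]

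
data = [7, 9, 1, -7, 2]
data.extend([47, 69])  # [7, 9, 1, -7, 2, 47, 69]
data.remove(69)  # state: [7, 9, 1, -7, 2, 47]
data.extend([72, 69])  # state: [7, 9, 1, -7, 2, 47, 72, 69]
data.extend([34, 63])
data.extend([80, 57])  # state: [7, 9, 1, -7, 2, 47, 72, 69, 34, 63, 80, 57]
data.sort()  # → [-7, 1, 2, 7, 9, 34, 47, 57, 63, 69, 72, 80]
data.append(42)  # [-7, 1, 2, 7, 9, 34, 47, 57, 63, 69, 72, 80, 42]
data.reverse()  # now [42, 80, 72, 69, 63, 57, 47, 34, 9, 7, 2, 1, -7]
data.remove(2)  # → [42, 80, 72, 69, 63, 57, 47, 34, 9, 7, 1, -7]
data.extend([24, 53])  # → [42, 80, 72, 69, 63, 57, 47, 34, 9, 7, 1, -7, 24, 53]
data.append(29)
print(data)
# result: [42, 80, 72, 69, 63, 57, 47, 34, 9, 7, 1, -7, 24, 53, 29]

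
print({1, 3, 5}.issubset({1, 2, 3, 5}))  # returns True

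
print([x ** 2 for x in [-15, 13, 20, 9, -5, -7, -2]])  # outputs [225, 169, 400, 81, 25, 49, 4]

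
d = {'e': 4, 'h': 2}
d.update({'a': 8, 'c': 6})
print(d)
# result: {'e': 4, 'h': 2, 'a': 8, 'c': 6}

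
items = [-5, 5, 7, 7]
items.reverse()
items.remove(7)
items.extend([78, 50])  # [7, 5, -5, 78, 50]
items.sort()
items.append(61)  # [-5, 5, 7, 50, 78, 61]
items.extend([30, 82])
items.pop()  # 82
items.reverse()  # [30, 61, 78, 50, 7, 5, -5]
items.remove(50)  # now [30, 61, 78, 7, 5, -5]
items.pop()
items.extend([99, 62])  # [30, 61, 78, 7, 5, 99, 62]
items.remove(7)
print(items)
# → [30, 61, 78, 5, 99, 62]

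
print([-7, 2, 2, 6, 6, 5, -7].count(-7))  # 2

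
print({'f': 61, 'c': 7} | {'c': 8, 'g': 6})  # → {'f': 61, 'c': 8, 'g': 6}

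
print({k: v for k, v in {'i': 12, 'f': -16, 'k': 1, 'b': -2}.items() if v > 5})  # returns {'i': 12}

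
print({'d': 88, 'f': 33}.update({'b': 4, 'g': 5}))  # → None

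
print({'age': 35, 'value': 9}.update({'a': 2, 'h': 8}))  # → None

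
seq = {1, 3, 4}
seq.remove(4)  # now {1, 3}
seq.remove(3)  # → {1}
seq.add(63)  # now {1, 63}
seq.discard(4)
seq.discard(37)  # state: {1, 63}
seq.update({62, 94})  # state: {1, 62, 63, 94}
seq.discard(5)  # {1, 62, 63, 94}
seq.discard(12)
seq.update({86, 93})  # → {1, 62, 63, 86, 93, 94}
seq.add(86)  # {1, 62, 63, 86, 93, 94}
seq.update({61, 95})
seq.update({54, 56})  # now {1, 54, 56, 61, 62, 63, 86, 93, 94, 95}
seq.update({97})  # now {1, 54, 56, 61, 62, 63, 86, 93, 94, 95, 97}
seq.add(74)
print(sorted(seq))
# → [1, 54, 56, 61, 62, 63, 74, 86, 93, 94, 95, 97]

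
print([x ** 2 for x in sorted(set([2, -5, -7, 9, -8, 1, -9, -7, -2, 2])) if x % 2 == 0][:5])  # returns [64, 4, 4]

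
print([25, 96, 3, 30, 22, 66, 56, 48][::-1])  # [48, 56, 66, 22, 30, 3, 96, 25]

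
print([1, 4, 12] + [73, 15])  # [1, 4, 12, 73, 15]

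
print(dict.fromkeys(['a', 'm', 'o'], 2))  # {'a': 2, 'm': 2, 'o': 2}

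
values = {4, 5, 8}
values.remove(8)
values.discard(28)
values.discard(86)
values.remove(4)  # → {5}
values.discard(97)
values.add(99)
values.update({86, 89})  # {5, 86, 89, 99}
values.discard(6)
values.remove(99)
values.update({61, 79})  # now {5, 61, 79, 86, 89}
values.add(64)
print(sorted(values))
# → [5, 61, 64, 79, 86, 89]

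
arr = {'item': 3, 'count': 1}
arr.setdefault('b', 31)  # 31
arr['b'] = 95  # {'item': 3, 'count': 1, 'b': 95}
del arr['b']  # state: {'item': 3, 'count': 1}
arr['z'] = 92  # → {'item': 3, 'count': 1, 'z': 92}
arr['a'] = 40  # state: {'item': 3, 'count': 1, 'z': 92, 'a': 40}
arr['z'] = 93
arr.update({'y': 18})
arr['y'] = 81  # {'item': 3, 'count': 1, 'z': 93, 'a': 40, 'y': 81}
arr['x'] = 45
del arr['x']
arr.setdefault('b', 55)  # 55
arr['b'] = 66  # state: {'item': 3, 'count': 1, 'z': 93, 'a': 40, 'y': 81, 'b': 66}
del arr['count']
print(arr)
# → {'item': 3, 'z': 93, 'a': 40, 'y': 81, 'b': 66}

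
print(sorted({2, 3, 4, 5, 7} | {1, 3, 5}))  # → [1, 2, 3, 4, 5, 7]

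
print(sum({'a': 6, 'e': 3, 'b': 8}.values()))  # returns 17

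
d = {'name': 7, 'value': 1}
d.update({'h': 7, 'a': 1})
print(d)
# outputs {'name': 7, 'value': 1, 'h': 7, 'a': 1}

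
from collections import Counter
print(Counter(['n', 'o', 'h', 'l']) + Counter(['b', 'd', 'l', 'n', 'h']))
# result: Counter({'n': 2, 'h': 2, 'l': 2, 'o': 1, 'b': 1, 'd': 1})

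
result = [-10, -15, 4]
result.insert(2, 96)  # [-10, -15, 96, 4]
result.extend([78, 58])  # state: [-10, -15, 96, 4, 78, 58]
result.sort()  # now [-15, -10, 4, 58, 78, 96]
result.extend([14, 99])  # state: [-15, -10, 4, 58, 78, 96, 14, 99]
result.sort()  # [-15, -10, 4, 14, 58, 78, 96, 99]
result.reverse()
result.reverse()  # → [-15, -10, 4, 14, 58, 78, 96, 99]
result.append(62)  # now [-15, -10, 4, 14, 58, 78, 96, 99, 62]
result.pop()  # 62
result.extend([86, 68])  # [-15, -10, 4, 14, 58, 78, 96, 99, 86, 68]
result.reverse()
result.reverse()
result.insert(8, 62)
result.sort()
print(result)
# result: [-15, -10, 4, 14, 58, 62, 68, 78, 86, 96, 99]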